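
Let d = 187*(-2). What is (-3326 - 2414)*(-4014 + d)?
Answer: 25187120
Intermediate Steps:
d = -374
(-3326 - 2414)*(-4014 + d) = (-3326 - 2414)*(-4014 - 374) = -5740*(-4388) = 25187120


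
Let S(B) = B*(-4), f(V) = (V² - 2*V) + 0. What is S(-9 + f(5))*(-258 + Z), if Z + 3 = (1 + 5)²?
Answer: 5400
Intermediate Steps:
Z = 33 (Z = -3 + (1 + 5)² = -3 + 6² = -3 + 36 = 33)
f(V) = V² - 2*V
S(B) = -4*B
S(-9 + f(5))*(-258 + Z) = (-4*(-9 + 5*(-2 + 5)))*(-258 + 33) = -4*(-9 + 5*3)*(-225) = -4*(-9 + 15)*(-225) = -4*6*(-225) = -24*(-225) = 5400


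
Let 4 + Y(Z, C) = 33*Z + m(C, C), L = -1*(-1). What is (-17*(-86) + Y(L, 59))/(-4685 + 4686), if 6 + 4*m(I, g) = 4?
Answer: 2981/2 ≈ 1490.5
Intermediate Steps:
m(I, g) = -1/2 (m(I, g) = -3/2 + (1/4)*4 = -3/2 + 1 = -1/2)
L = 1
Y(Z, C) = -9/2 + 33*Z (Y(Z, C) = -4 + (33*Z - 1/2) = -4 + (-1/2 + 33*Z) = -9/2 + 33*Z)
(-17*(-86) + Y(L, 59))/(-4685 + 4686) = (-17*(-86) + (-9/2 + 33*1))/(-4685 + 4686) = (1462 + (-9/2 + 33))/1 = (1462 + 57/2)*1 = (2981/2)*1 = 2981/2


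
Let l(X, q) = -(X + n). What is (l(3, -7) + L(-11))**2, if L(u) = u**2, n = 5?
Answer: 12769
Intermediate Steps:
l(X, q) = -5 - X (l(X, q) = -(X + 5) = -(5 + X) = -5 - X)
(l(3, -7) + L(-11))**2 = ((-5 - 1*3) + (-11)**2)**2 = ((-5 - 3) + 121)**2 = (-8 + 121)**2 = 113**2 = 12769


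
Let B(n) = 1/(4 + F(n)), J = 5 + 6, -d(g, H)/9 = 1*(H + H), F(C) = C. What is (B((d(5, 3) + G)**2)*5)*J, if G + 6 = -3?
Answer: 55/3973 ≈ 0.013843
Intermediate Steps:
G = -9 (G = -6 - 3 = -9)
d(g, H) = -18*H (d(g, H) = -9*(H + H) = -9*2*H = -18*H)
J = 11
B(n) = 1/(4 + n)
(B((d(5, 3) + G)**2)*5)*J = (5/(4 + (-18*3 - 9)**2))*11 = (5/(4 + (-54 - 9)**2))*11 = (5/(4 + (-63)**2))*11 = (5/(4 + 3969))*11 = (5/3973)*11 = 55/3973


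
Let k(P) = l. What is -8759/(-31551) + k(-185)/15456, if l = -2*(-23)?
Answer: 991525/3533712 ≈ 0.28059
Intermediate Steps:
l = 46
k(P) = 46
-8759/(-31551) + k(-185)/15456 = -8759/(-31551) + 46/15456 = -8759*(-1/31551) + 46*(1/15456) = 8759/31551 + 1/336 = 991525/3533712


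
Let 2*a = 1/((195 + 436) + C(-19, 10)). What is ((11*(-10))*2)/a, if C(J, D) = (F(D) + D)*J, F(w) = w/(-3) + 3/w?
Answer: -658196/3 ≈ -2.1940e+5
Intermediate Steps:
F(w) = 3/w - w/3 (F(w) = w*(-⅓) + 3/w = -w/3 + 3/w = 3/w - w/3)
C(J, D) = J*(3/D + 2*D/3) (C(J, D) = ((3/D - D/3) + D)*J = (3/D + 2*D/3)*J = J*(3/D + 2*D/3))
a = 15/14959 (a = 1/(2*((195 + 436) + (⅓)*(-19)*(9 + 2*10²)/10)) = 1/(2*(631 + (⅓)*(-19)*(⅒)*(9 + 2*100))) = 1/(2*(631 + (⅓)*(-19)*(⅒)*(9 + 200))) = 1/(2*(631 + (⅓)*(-19)*(⅒)*209)) = 1/(2*(631 - 3971/30)) = 1/(2*(14959/30)) = (½)*(30/14959) = 15/14959 ≈ 0.0010027)
((11*(-10))*2)/a = ((11*(-10))*2)/(15/14959) = -110*2*(14959/15) = -220*14959/15 = -658196/3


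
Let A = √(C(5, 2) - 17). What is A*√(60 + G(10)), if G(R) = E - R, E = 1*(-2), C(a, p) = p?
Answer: 12*I*√5 ≈ 26.833*I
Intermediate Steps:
E = -2
G(R) = -2 - R
A = I*√15 (A = √(2 - 17) = √(-15) = I*√15 ≈ 3.873*I)
A*√(60 + G(10)) = (I*√15)*√(60 + (-2 - 1*10)) = (I*√15)*√(60 + (-2 - 10)) = (I*√15)*√(60 - 12) = (I*√15)*√48 = (I*√15)*(4*√3) = 12*I*√5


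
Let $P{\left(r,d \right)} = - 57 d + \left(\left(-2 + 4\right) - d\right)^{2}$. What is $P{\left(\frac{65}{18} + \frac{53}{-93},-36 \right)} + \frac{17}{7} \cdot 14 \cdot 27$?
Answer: $4414$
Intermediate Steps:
$P{\left(r,d \right)} = \left(2 - d\right)^{2} - 57 d$ ($P{\left(r,d \right)} = - 57 d + \left(2 - d\right)^{2} = \left(2 - d\right)^{2} - 57 d$)
$P{\left(\frac{65}{18} + \frac{53}{-93},-36 \right)} + \frac{17}{7} \cdot 14 \cdot 27 = \left(\left(-2 - 36\right)^{2} - -2052\right) + \frac{17}{7} \cdot 14 \cdot 27 = \left(\left(-38\right)^{2} + 2052\right) + 17 \cdot \frac{1}{7} \cdot 14 \cdot 27 = \left(1444 + 2052\right) + \frac{17}{7} \cdot 14 \cdot 27 = 3496 + 34 \cdot 27 = 3496 + 918 = 4414$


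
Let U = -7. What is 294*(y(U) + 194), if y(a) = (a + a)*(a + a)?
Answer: 114660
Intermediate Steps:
y(a) = 4*a² (y(a) = (2*a)*(2*a) = 4*a²)
294*(y(U) + 194) = 294*(4*(-7)² + 194) = 294*(4*49 + 194) = 294*(196 + 194) = 294*390 = 114660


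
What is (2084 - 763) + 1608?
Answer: 2929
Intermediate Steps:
(2084 - 763) + 1608 = 1321 + 1608 = 2929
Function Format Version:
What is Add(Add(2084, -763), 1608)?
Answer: 2929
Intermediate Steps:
Add(Add(2084, -763), 1608) = Add(1321, 1608) = 2929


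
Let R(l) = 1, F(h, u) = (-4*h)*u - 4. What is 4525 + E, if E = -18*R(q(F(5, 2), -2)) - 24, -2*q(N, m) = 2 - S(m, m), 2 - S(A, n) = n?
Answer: 4483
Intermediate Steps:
S(A, n) = 2 - n
F(h, u) = -4 - 4*h*u (F(h, u) = -4*h*u - 4 = -4 - 4*h*u)
q(N, m) = -m/2 (q(N, m) = -(2 - (2 - m))/2 = -(2 + (-2 + m))/2 = -m/2)
E = -42 (E = -18*1 - 24 = -18 - 24 = -42)
4525 + E = 4525 - 42 = 4483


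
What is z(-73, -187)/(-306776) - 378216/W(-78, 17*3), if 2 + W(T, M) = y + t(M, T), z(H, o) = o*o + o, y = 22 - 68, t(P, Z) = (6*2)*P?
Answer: -155977431/232556 ≈ -670.71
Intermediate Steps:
t(P, Z) = 12*P
y = -46
z(H, o) = o + o² (z(H, o) = o² + o = o + o²)
W(T, M) = -48 + 12*M (W(T, M) = -2 + (-46 + 12*M) = -48 + 12*M)
z(-73, -187)/(-306776) - 378216/W(-78, 17*3) = -187*(1 - 187)/(-306776) - 378216/(-48 + 12*(17*3)) = -187*(-186)*(-1/306776) - 378216/(-48 + 12*51) = 34782*(-1/306776) - 378216/(-48 + 612) = -561/4948 - 378216/564 = -561/4948 - 378216*1/564 = -561/4948 - 31518/47 = -155977431/232556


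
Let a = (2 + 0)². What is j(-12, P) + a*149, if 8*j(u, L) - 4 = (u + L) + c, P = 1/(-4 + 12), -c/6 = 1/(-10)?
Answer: 190429/320 ≈ 595.09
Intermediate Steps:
c = ⅗ (c = -6/(-10) = -6*(-⅒) = ⅗ ≈ 0.60000)
a = 4 (a = 2² = 4)
P = ⅛ (P = 1/8 = ⅛ ≈ 0.12500)
j(u, L) = 23/40 + L/8 + u/8 (j(u, L) = ½ + ((u + L) + ⅗)/8 = ½ + ((L + u) + ⅗)/8 = ½ + (⅗ + L + u)/8 = ½ + (3/40 + L/8 + u/8) = 23/40 + L/8 + u/8)
j(-12, P) + a*149 = (23/40 + (⅛)*(⅛) + (⅛)*(-12)) + 4*149 = (23/40 + 1/64 - 3/2) + 596 = -291/320 + 596 = 190429/320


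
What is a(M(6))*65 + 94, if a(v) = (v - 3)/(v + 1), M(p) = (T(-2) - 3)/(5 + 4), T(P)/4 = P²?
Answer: 579/11 ≈ 52.636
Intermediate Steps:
T(P) = 4*P²
M(p) = 13/9 (M(p) = (4*(-2)² - 3)/(5 + 4) = (4*4 - 3)/9 = (16 - 3)*(⅑) = 13*(⅑) = 13/9)
a(v) = (-3 + v)/(1 + v)
a(M(6))*65 + 94 = ((-3 + 13/9)/(1 + 13/9))*65 + 94 = (-14/9/(22/9))*65 + 94 = ((9/22)*(-14/9))*65 + 94 = -7/11*65 + 94 = -455/11 + 94 = 579/11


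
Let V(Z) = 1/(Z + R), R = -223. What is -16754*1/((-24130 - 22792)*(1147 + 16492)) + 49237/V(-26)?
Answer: -5073543758303150/413828579 ≈ -1.2260e+7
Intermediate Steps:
V(Z) = 1/(-223 + Z) (V(Z) = 1/(Z - 223) = 1/(-223 + Z))
-16754*1/((-24130 - 22792)*(1147 + 16492)) + 49237/V(-26) = -16754*1/((-24130 - 22792)*(1147 + 16492)) + 49237/(1/(-223 - 26)) = -16754/(17639*(-46922)) + 49237/(1/(-249)) = -16754/(-827657158) + 49237/(-1/249) = -16754*(-1/827657158) + 49237*(-249) = 8377/413828579 - 12260013 = -5073543758303150/413828579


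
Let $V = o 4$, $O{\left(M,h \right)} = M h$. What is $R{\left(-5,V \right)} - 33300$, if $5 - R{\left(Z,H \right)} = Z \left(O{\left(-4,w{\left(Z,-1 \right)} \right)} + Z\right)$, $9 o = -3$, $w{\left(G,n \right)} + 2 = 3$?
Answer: $-33340$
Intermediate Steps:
$w{\left(G,n \right)} = 1$ ($w{\left(G,n \right)} = -2 + 3 = 1$)
$o = - \frac{1}{3}$ ($o = \frac{1}{9} \left(-3\right) = - \frac{1}{3} \approx -0.33333$)
$V = - \frac{4}{3}$ ($V = \left(- \frac{1}{3}\right) 4 = - \frac{4}{3} \approx -1.3333$)
$R{\left(Z,H \right)} = 5 - Z \left(-4 + Z\right)$ ($R{\left(Z,H \right)} = 5 - Z \left(\left(-4\right) 1 + Z\right) = 5 - Z \left(-4 + Z\right)$)
$R{\left(-5,V \right)} - 33300 = \left(5 - \left(-5\right)^{2} + 4 \left(-5\right)\right) - 33300 = \left(5 - 25 - 20\right) - 33300 = -40 - 33300 = -33340$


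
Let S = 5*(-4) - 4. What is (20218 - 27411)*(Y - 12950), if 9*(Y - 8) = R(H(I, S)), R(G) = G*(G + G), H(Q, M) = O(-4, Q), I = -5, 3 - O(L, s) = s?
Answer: 836905550/9 ≈ 9.2989e+7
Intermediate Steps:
O(L, s) = 3 - s
S = -24 (S = -20 - 4 = -24)
H(Q, M) = 3 - Q
R(G) = 2*G² (R(G) = G*(2*G) = 2*G²)
Y = 200/9 (Y = 8 + (2*(3 - 1*(-5))²)/9 = 8 + (2*(3 + 5)²)/9 = 8 + (2*8²)/9 = 8 + (2*64)/9 = 8 + (⅑)*128 = 8 + 128/9 = 200/9 ≈ 22.222)
(20218 - 27411)*(Y - 12950) = (20218 - 27411)*(200/9 - 12950) = -7193*(-116350/9) = 836905550/9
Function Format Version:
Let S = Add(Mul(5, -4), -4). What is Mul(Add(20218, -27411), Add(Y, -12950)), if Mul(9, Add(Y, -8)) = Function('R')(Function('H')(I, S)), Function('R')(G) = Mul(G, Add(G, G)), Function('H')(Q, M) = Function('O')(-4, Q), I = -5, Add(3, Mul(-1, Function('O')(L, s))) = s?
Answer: Rational(836905550, 9) ≈ 9.2989e+7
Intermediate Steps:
Function('O')(L, s) = Add(3, Mul(-1, s))
S = -24 (S = Add(-20, -4) = -24)
Function('H')(Q, M) = Add(3, Mul(-1, Q))
Function('R')(G) = Mul(2, Pow(G, 2)) (Function('R')(G) = Mul(G, Mul(2, G)) = Mul(2, Pow(G, 2)))
Y = Rational(200, 9) (Y = Add(8, Mul(Rational(1, 9), Mul(2, Pow(Add(3, Mul(-1, -5)), 2)))) = Add(8, Mul(Rational(1, 9), Mul(2, Pow(Add(3, 5), 2)))) = Add(8, Mul(Rational(1, 9), Mul(2, Pow(8, 2)))) = Add(8, Mul(Rational(1, 9), Mul(2, 64))) = Add(8, Mul(Rational(1, 9), 128)) = Add(8, Rational(128, 9)) = Rational(200, 9) ≈ 22.222)
Mul(Add(20218, -27411), Add(Y, -12950)) = Mul(Add(20218, -27411), Add(Rational(200, 9), -12950)) = Mul(-7193, Rational(-116350, 9)) = Rational(836905550, 9)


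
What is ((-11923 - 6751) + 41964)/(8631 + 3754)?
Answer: 4658/2477 ≈ 1.8805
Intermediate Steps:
((-11923 - 6751) + 41964)/(8631 + 3754) = (-18674 + 41964)/12385 = 23290*(1/12385) = 4658/2477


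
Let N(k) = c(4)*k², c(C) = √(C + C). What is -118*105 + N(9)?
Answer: -12390 + 162*√2 ≈ -12161.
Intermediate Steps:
c(C) = √2*√C (c(C) = √(2*C) = √2*√C)
N(k) = 2*√2*k² (N(k) = (√2*√4)*k² = (√2*2)*k² = (2*√2)*k² = 2*√2*k²)
-118*105 + N(9) = -118*105 + 2*√2*9² = -12390 + 2*√2*81 = -12390 + 162*√2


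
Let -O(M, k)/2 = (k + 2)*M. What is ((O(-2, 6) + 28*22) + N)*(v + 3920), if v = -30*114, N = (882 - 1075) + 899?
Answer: 677000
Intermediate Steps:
O(M, k) = -2*M*(2 + k) (O(M, k) = -2*(k + 2)*M = -2*(2 + k)*M = -2*M*(2 + k))
N = 706 (N = -193 + 899 = 706)
v = -3420
((O(-2, 6) + 28*22) + N)*(v + 3920) = ((-2*(-2)*(2 + 6) + 28*22) + 706)*(-3420 + 3920) = ((-2*(-2)*8 + 616) + 706)*500 = ((32 + 616) + 706)*500 = (648 + 706)*500 = 1354*500 = 677000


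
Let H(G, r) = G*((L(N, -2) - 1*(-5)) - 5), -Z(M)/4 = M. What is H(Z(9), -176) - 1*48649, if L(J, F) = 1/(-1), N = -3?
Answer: -48613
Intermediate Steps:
Z(M) = -4*M
L(J, F) = -1
H(G, r) = -G (H(G, r) = G*((-1 - 1*(-5)) - 5) = G*((-1 + 5) - 5) = G*(4 - 5) = G*(-1) = -G)
H(Z(9), -176) - 1*48649 = -(-4)*9 - 1*48649 = -1*(-36) - 48649 = 36 - 48649 = -48613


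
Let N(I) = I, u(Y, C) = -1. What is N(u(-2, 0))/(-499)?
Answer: 1/499 ≈ 0.0020040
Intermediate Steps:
N(u(-2, 0))/(-499) = -1/(-499) = -1*(-1/499) = 1/499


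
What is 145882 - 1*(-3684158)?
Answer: 3830040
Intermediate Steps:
145882 - 1*(-3684158) = 145882 + 3684158 = 3830040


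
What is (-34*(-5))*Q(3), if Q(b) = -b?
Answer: -510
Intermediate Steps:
(-34*(-5))*Q(3) = (-34*(-5))*(-1*3) = 170*(-3) = -510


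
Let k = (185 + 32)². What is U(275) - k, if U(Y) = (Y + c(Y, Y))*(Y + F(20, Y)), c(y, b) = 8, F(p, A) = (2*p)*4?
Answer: 76016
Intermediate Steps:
F(p, A) = 8*p
U(Y) = (8 + Y)*(160 + Y) (U(Y) = (Y + 8)*(Y + 8*20) = (8 + Y)*(Y + 160) = (8 + Y)*(160 + Y))
k = 47089 (k = 217² = 47089)
U(275) - k = (1280 + 275² + 168*275) - 1*47089 = (1280 + 75625 + 46200) - 47089 = 123105 - 47089 = 76016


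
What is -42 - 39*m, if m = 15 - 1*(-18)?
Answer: -1329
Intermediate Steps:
m = 33 (m = 15 + 18 = 33)
-42 - 39*m = -42 - 39*33 = -42 - 1287 = -1329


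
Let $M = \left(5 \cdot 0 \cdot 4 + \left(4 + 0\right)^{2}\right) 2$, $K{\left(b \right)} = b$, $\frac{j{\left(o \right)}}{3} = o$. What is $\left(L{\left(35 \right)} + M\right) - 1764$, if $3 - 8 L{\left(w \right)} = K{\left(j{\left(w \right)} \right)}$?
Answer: $- \frac{6979}{4} \approx -1744.8$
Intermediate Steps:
$j{\left(o \right)} = 3 o$
$M = 32$ ($M = \left(0 \cdot 4 + 4^{2}\right) 2 = \left(0 + 16\right) 2 = 16 \cdot 2 = 32$)
$L{\left(w \right)} = \frac{3}{8} - \frac{3 w}{8}$
$\left(L{\left(35 \right)} + M\right) - 1764 = \left(\left(\frac{3}{8} - \frac{105}{8}\right) + 32\right) - 1764 = \left(- \frac{51}{4} + 32\right) - 1764 = \frac{77}{4} - 1764 = - \frac{6979}{4}$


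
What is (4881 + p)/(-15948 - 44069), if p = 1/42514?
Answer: -207510835/2551562738 ≈ -0.081327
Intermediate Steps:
p = 1/42514 ≈ 2.3522e-5
(4881 + p)/(-15948 - 44069) = (4881 + 1/42514)/(-15948 - 44069) = (207510835/42514)/(-60017) = (207510835/42514)*(-1/60017) = -207510835/2551562738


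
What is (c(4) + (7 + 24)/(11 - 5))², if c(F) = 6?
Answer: 4489/36 ≈ 124.69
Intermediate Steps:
(c(4) + (7 + 24)/(11 - 5))² = (6 + (7 + 24)/(11 - 5))² = (6 + 31/6)² = (67/6)² = 4489/36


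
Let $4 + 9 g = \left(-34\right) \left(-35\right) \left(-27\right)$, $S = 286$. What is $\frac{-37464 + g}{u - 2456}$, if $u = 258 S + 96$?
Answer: $- \frac{184655}{321426} \approx -0.57449$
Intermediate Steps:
$u = 73884$ ($u = 258 \cdot 286 + 96 = 73788 + 96 = 73884$)
$g = - \frac{32134}{9}$ ($g = - \frac{4}{9} + \frac{\left(-34\right) \left(-35\right) \left(-27\right)}{9} = - \frac{4}{9} + \frac{1190 \left(-27\right)}{9} = - \frac{4}{9} + \frac{1}{9} \left(-32130\right) = - \frac{4}{9} - 3570 = - \frac{32134}{9} \approx -3570.4$)
$\frac{-37464 + g}{u - 2456} = \frac{-37464 - \frac{32134}{9}}{73884 - 2456} = - \frac{369310}{9 \cdot 71428} = \left(- \frac{369310}{9}\right) \frac{1}{71428} = - \frac{184655}{321426}$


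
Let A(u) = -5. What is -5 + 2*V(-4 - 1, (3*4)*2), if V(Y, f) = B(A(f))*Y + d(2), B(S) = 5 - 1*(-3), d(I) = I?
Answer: -81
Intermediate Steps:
B(S) = 8 (B(S) = 5 + 3 = 8)
V(Y, f) = 2 + 8*Y (V(Y, f) = 8*Y + 2 = 2 + 8*Y)
-5 + 2*V(-4 - 1, (3*4)*2) = -5 + 2*(2 + 8*(-4 - 1)) = -5 + 2*(2 + 8*(-5)) = -5 + 2*(2 - 40) = -5 + 2*(-38) = -5 - 76 = -81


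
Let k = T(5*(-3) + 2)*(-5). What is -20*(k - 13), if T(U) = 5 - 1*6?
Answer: 160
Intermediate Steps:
T(U) = -1 (T(U) = 5 - 6 = -1)
k = 5 (k = -1*(-5) = 5)
-20*(k - 13) = -20*(5 - 13) = -20*(-8) = 160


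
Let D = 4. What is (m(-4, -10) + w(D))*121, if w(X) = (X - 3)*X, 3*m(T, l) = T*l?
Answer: 6292/3 ≈ 2097.3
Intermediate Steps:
m(T, l) = T*l/3 (m(T, l) = (T*l)/3 = T*l/3)
w(X) = X*(-3 + X) (w(X) = (-3 + X)*X = X*(-3 + X))
(m(-4, -10) + w(D))*121 = ((1/3)*(-4)*(-10) + 4*(-3 + 4))*121 = (40/3 + 4*1)*121 = (40/3 + 4)*121 = (52/3)*121 = 6292/3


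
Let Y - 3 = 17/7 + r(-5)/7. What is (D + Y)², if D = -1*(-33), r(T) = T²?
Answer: 1764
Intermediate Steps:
D = 33
Y = 9 (Y = 3 + (17/7 + (-5)²/7) = 3 + (17*(⅐) + 25*(⅐)) = 3 + (17/7 + 25/7) = 3 + 6 = 9)
(D + Y)² = (33 + 9)² = 42² = 1764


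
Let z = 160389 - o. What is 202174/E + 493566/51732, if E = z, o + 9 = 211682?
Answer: 309441112/55271331 ≈ 5.5986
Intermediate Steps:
o = 211673 (o = -9 + 211682 = 211673)
z = -51284 (z = 160389 - 1*211673 = 160389 - 211673 = -51284)
E = -51284
202174/E + 493566/51732 = 202174/(-51284) + 493566/51732 = 202174*(-1/51284) + 493566*(1/51732) = -101087/25642 + 82261/8622 = 309441112/55271331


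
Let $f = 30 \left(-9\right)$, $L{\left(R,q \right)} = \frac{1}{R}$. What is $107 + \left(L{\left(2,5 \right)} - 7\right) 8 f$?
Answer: $14147$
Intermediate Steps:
$f = -270$
$107 + \left(L{\left(2,5 \right)} - 7\right) 8 f = 107 + \left(\frac{1}{2} - 7\right) 8 \left(-270\right) = 107 + \left(- \frac{13}{2}\right) 8 \left(-270\right) = 107 - -14040 = 107 + 14040 = 14147$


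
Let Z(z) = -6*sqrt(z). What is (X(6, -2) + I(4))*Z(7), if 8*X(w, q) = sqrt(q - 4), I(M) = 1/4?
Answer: 3*sqrt(7)*(-2 - I*sqrt(6))/4 ≈ -3.9686 - 4.8606*I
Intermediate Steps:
I(M) = 1/4
X(w, q) = sqrt(-4 + q)/8 (X(w, q) = sqrt(q - 4)/8 = sqrt(-4 + q)/8)
(X(6, -2) + I(4))*Z(7) = (sqrt(-4 - 2)/8 + 1/4)*(-6*sqrt(7)) = (sqrt(-6)/8 + 1/4)*(-6*sqrt(7)) = ((I*sqrt(6))/8 + 1/4)*(-6*sqrt(7)) = (I*sqrt(6)/8 + 1/4)*(-6*sqrt(7)) = (1/4 + I*sqrt(6)/8)*(-6*sqrt(7)) = -6*sqrt(7)*(1/4 + I*sqrt(6)/8)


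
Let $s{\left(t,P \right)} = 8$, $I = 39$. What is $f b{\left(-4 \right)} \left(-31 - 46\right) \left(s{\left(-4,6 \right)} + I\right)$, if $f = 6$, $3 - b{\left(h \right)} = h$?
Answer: $-151998$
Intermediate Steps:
$b{\left(h \right)} = 3 - h$
$f b{\left(-4 \right)} \left(-31 - 46\right) \left(s{\left(-4,6 \right)} + I\right) = 6 \left(3 - -4\right) \left(-31 - 46\right) \left(8 + 39\right) = 6 \left(3 + 4\right) \left(\left(-77\right) 47\right) = 6 \cdot 7 \left(-3619\right) = 42 \left(-3619\right) = -151998$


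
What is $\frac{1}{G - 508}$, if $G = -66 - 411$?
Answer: $- \frac{1}{985} \approx -0.0010152$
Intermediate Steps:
$G = -477$
$\frac{1}{G - 508} = \frac{1}{-477 - 508} = \frac{1}{-985} = - \frac{1}{985}$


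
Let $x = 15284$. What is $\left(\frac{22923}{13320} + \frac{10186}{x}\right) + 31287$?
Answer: $\frac{176943988867}{5655080} \approx 31289.0$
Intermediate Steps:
$\left(\frac{22923}{13320} + \frac{10186}{x}\right) + 31287 = \left(\frac{22923}{13320} + \frac{10186}{15284}\right) + 31287 = \left(22923 \cdot \frac{1}{13320} + 10186 \cdot \frac{1}{15284}\right) + 31287 = \left(\frac{2547}{1480} + \frac{5093}{7642}\right) + 31287 = \frac{13500907}{5655080} + 31287 = \frac{176943988867}{5655080}$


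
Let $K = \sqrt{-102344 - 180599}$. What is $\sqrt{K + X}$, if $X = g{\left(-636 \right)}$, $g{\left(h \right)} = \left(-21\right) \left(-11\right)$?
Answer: $\sqrt{231 + i \sqrt{282943}} \approx 20.136 + 13.208 i$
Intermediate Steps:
$K = i \sqrt{282943}$ ($K = \sqrt{-282943} = i \sqrt{282943} \approx 531.92 i$)
$g{\left(h \right)} = 231$
$X = 231$
$\sqrt{K + X} = \sqrt{i \sqrt{282943} + 231} = \sqrt{231 + i \sqrt{282943}}$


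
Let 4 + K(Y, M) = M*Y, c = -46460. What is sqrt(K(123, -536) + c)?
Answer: 6*I*sqrt(3122) ≈ 335.25*I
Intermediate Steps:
K(Y, M) = -4 + M*Y
sqrt(K(123, -536) + c) = sqrt((-4 - 536*123) - 46460) = sqrt((-4 - 65928) - 46460) = sqrt(-65932 - 46460) = sqrt(-112392) = 6*I*sqrt(3122)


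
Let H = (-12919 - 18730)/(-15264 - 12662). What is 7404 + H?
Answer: 206795753/27926 ≈ 7405.1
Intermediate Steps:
H = 31649/27926 (H = -31649/(-27926) = -31649*(-1/27926) = 31649/27926 ≈ 1.1333)
7404 + H = 7404 + 31649/27926 = 206795753/27926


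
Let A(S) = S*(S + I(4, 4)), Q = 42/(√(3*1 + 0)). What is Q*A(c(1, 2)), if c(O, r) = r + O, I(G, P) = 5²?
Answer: 1176*√3 ≈ 2036.9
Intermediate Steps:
I(G, P) = 25
c(O, r) = O + r
Q = 14*√3 (Q = 42/(√(3 + 0)) = 42/(√3) = 42*(√3/3) = 14*√3 ≈ 24.249)
A(S) = S*(25 + S) (A(S) = S*(S + 25) = S*(25 + S))
Q*A(c(1, 2)) = (14*√3)*((1 + 2)*(25 + (1 + 2))) = (14*√3)*(3*(25 + 3)) = (14*√3)*(3*28) = (14*√3)*84 = 1176*√3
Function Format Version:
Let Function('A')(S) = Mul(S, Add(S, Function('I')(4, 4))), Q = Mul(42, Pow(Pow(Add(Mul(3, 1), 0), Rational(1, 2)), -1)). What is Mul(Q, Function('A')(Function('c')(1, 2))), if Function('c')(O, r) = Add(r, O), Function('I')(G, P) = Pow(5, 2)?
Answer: Mul(1176, Pow(3, Rational(1, 2))) ≈ 2036.9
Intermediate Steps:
Function('I')(G, P) = 25
Function('c')(O, r) = Add(O, r)
Q = Mul(14, Pow(3, Rational(1, 2))) (Q = Mul(42, Pow(Pow(Add(3, 0), Rational(1, 2)), -1)) = Mul(42, Pow(Pow(3, Rational(1, 2)), -1)) = Mul(42, Mul(Rational(1, 3), Pow(3, Rational(1, 2)))) = Mul(14, Pow(3, Rational(1, 2))) ≈ 24.249)
Function('A')(S) = Mul(S, Add(25, S)) (Function('A')(S) = Mul(S, Add(S, 25)) = Mul(S, Add(25, S)))
Mul(Q, Function('A')(Function('c')(1, 2))) = Mul(Mul(14, Pow(3, Rational(1, 2))), Mul(Add(1, 2), Add(25, Add(1, 2)))) = Mul(Mul(14, Pow(3, Rational(1, 2))), Mul(3, Add(25, 3))) = Mul(Mul(14, Pow(3, Rational(1, 2))), Mul(3, 28)) = Mul(Mul(14, Pow(3, Rational(1, 2))), 84) = Mul(1176, Pow(3, Rational(1, 2)))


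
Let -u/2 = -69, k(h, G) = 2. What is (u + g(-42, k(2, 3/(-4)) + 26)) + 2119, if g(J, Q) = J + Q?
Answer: 2243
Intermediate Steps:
u = 138 (u = -2*(-69) = 138)
(u + g(-42, k(2, 3/(-4)) + 26)) + 2119 = (138 + (-42 + (2 + 26))) + 2119 = (138 + (-42 + 28)) + 2119 = (138 - 14) + 2119 = 124 + 2119 = 2243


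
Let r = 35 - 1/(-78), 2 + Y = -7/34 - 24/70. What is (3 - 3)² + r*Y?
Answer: -2761041/30940 ≈ -89.239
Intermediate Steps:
Y = -3033/1190 (Y = -2 + (-7/34 - 24/70) = -2 + (-7*1/34 - 24*1/70) = -2 + (-7/34 - 12/35) = -2 - 653/1190 = -3033/1190 ≈ -2.5487)
r = 2731/78 (r = 35 - 1*(-1/78) = 35 + 1/78 = 2731/78 ≈ 35.013)
(3 - 3)² + r*Y = (3 - 3)² + (2731/78)*(-3033/1190) = 0² - 2761041/30940 = 0 - 2761041/30940 = -2761041/30940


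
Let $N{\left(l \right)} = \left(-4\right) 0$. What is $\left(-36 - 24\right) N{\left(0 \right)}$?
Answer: $0$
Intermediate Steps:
$N{\left(l \right)} = 0$
$\left(-36 - 24\right) N{\left(0 \right)} = \left(-36 - 24\right) 0 = \left(-60\right) 0 = 0$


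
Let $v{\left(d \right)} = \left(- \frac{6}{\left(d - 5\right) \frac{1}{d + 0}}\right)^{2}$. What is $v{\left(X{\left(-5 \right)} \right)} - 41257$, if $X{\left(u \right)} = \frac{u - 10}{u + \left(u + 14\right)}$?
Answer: $- \frac{2021269}{49} \approx -41250.0$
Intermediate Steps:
$X{\left(u \right)} = \frac{-10 + u}{14 + 2 u}$ ($X{\left(u \right)} = \frac{-10 + u}{u + \left(14 + u\right)} = \frac{-10 + u}{14 + 2 u}$)
$v{\left(d \right)} = \frac{36 d^{2}}{\left(-5 + d\right)^{2}}$ ($v{\left(d \right)} = \left(- \frac{6}{\left(-5 + d\right) \frac{1}{d}}\right)^{2} = \left(- \frac{6}{\frac{1}{d} \left(-5 + d\right)}\right)^{2} = \left(- 6 \frac{d}{-5 + d}\right)^{2} = \left(- \frac{6 d}{-5 + d}\right)^{2} = \frac{36 d^{2}}{\left(-5 + d\right)^{2}}$)
$v{\left(X{\left(-5 \right)} \right)} - 41257 = \frac{36 \left(\frac{-10 - 5}{2 \left(7 - 5\right)}\right)^{2}}{\left(-5 + \frac{-10 - 5}{2 \left(7 - 5\right)}\right)^{2}} - 41257 = \frac{36 \left(\frac{1}{2} \cdot \frac{1}{2} \left(-15\right)\right)^{2}}{\left(-5 + \frac{1}{2} \cdot \frac{1}{2} \left(-15\right)\right)^{2}} - 41257 = \frac{36 \left(- \frac{15}{4}\right)^{2}}{\left(-5 - \frac{15}{4}\right)^{2}} - 41257 = 36 \cdot \frac{225}{16} \frac{1}{\frac{1225}{16}} - 41257 = 36 \cdot \frac{225}{16} \cdot \frac{16}{1225} - 41257 = \frac{324}{49} - 41257 = - \frac{2021269}{49}$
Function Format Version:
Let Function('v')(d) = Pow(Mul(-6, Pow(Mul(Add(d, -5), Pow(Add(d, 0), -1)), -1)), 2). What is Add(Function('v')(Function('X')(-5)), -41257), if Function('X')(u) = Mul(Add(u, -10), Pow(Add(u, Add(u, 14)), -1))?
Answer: Rational(-2021269, 49) ≈ -41250.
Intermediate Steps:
Function('X')(u) = Mul(Pow(Add(14, Mul(2, u)), -1), Add(-10, u)) (Function('X')(u) = Mul(Add(-10, u), Pow(Add(u, Add(14, u)), -1)) = Mul(Add(-10, u), Pow(Add(14, Mul(2, u)), -1)) = Mul(Pow(Add(14, Mul(2, u)), -1), Add(-10, u)))
Function('v')(d) = Mul(36, Pow(d, 2), Pow(Add(-5, d), -2)) (Function('v')(d) = Pow(Mul(-6, Pow(Mul(Add(-5, d), Pow(d, -1)), -1)), 2) = Pow(Mul(-6, Pow(Mul(Pow(d, -1), Add(-5, d)), -1)), 2) = Pow(Mul(-6, Mul(d, Pow(Add(-5, d), -1))), 2) = Pow(Mul(-6, d, Pow(Add(-5, d), -1)), 2) = Mul(36, Pow(d, 2), Pow(Add(-5, d), -2)))
Add(Function('v')(Function('X')(-5)), -41257) = Add(Mul(36, Pow(Mul(Rational(1, 2), Pow(Add(7, -5), -1), Add(-10, -5)), 2), Pow(Add(-5, Mul(Rational(1, 2), Pow(Add(7, -5), -1), Add(-10, -5))), -2)), -41257) = Add(Mul(36, Pow(Mul(Rational(1, 2), Pow(2, -1), -15), 2), Pow(Add(-5, Mul(Rational(1, 2), Pow(2, -1), -15)), -2)), -41257) = Add(Mul(36, Pow(Mul(Rational(1, 2), Rational(1, 2), -15), 2), Pow(Add(-5, Mul(Rational(1, 2), Rational(1, 2), -15)), -2)), -41257) = Add(Mul(36, Pow(Rational(-15, 4), 2), Pow(Add(-5, Rational(-15, 4)), -2)), -41257) = Add(Mul(36, Rational(225, 16), Pow(Rational(-35, 4), -2)), -41257) = Add(Mul(36, Rational(225, 16), Rational(16, 1225)), -41257) = Add(Rational(324, 49), -41257) = Rational(-2021269, 49)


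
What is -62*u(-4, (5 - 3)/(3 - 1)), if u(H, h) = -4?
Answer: 248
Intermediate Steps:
-62*u(-4, (5 - 3)/(3 - 1)) = -62*(-4) = 248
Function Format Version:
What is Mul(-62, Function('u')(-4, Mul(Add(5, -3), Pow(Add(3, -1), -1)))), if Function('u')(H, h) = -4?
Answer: 248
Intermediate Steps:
Mul(-62, Function('u')(-4, Mul(Add(5, -3), Pow(Add(3, -1), -1)))) = Mul(-62, -4) = 248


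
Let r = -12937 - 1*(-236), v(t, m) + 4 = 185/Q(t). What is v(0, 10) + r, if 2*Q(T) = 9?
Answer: -113975/9 ≈ -12664.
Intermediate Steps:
Q(T) = 9/2 (Q(T) = (½)*9 = 9/2)
v(t, m) = 334/9 (v(t, m) = -4 + 185/(9/2) = -4 + 185*(2/9) = -4 + 370/9 = 334/9)
r = -12701 (r = -12937 + 236 = -12701)
v(0, 10) + r = 334/9 - 12701 = -113975/9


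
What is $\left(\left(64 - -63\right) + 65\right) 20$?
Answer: $3840$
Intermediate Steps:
$\left(\left(64 - -63\right) + 65\right) 20 = \left(\left(64 + 63\right) + 65\right) 20 = \left(127 + 65\right) 20 = 192 \cdot 20 = 3840$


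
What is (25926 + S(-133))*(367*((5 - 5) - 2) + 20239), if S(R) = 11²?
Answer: 508046735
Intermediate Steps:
S(R) = 121
(25926 + S(-133))*(367*((5 - 5) - 2) + 20239) = (25926 + 121)*(367*((5 - 5) - 2) + 20239) = 26047*(367*(0 - 2) + 20239) = 26047*(367*(-2) + 20239) = 26047*(-734 + 20239) = 26047*19505 = 508046735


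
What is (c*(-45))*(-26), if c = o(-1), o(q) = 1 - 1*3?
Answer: -2340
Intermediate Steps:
o(q) = -2 (o(q) = 1 - 3 = -2)
c = -2
(c*(-45))*(-26) = -2*(-45)*(-26) = 90*(-26) = -2340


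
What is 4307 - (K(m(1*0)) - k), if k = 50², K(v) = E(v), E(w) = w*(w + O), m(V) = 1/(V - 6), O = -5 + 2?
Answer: 245033/36 ≈ 6806.5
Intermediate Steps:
O = -3
m(V) = 1/(-6 + V)
E(w) = w*(-3 + w) (E(w) = w*(w - 3) = w*(-3 + w))
K(v) = v*(-3 + v)
k = 2500
4307 - (K(m(1*0)) - k) = 4307 - ((-3 + 1/(-6 + 1*0))/(-6 + 1*0) - 1*2500) = 4307 - ((-3 + 1/(-6 + 0))/(-6 + 0) - 2500) = 4307 - ((-3 + 1/(-6))/(-6) - 2500) = 4307 - (-(-3 - ⅙)/6 - 2500) = 4307 - (-⅙*(-19/6) - 2500) = 4307 - (19/36 - 2500) = 4307 - 1*(-89981/36) = 4307 + 89981/36 = 245033/36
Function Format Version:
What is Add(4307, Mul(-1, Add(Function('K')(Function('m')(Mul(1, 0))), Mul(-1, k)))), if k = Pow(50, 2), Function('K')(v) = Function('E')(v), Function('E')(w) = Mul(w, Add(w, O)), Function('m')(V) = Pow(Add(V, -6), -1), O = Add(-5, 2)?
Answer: Rational(245033, 36) ≈ 6806.5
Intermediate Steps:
O = -3
Function('m')(V) = Pow(Add(-6, V), -1)
Function('E')(w) = Mul(w, Add(-3, w)) (Function('E')(w) = Mul(w, Add(w, -3)) = Mul(w, Add(-3, w)))
Function('K')(v) = Mul(v, Add(-3, v))
k = 2500
Add(4307, Mul(-1, Add(Function('K')(Function('m')(Mul(1, 0))), Mul(-1, k)))) = Add(4307, Mul(-1, Add(Mul(Pow(Add(-6, Mul(1, 0)), -1), Add(-3, Pow(Add(-6, Mul(1, 0)), -1))), Mul(-1, 2500)))) = Add(4307, Mul(-1, Add(Mul(Pow(Add(-6, 0), -1), Add(-3, Pow(Add(-6, 0), -1))), -2500))) = Add(4307, Mul(-1, Add(Mul(Pow(-6, -1), Add(-3, Pow(-6, -1))), -2500))) = Add(4307, Mul(-1, Add(Mul(Rational(-1, 6), Add(-3, Rational(-1, 6))), -2500))) = Add(4307, Mul(-1, Add(Mul(Rational(-1, 6), Rational(-19, 6)), -2500))) = Add(4307, Mul(-1, Add(Rational(19, 36), -2500))) = Add(4307, Mul(-1, Rational(-89981, 36))) = Add(4307, Rational(89981, 36)) = Rational(245033, 36)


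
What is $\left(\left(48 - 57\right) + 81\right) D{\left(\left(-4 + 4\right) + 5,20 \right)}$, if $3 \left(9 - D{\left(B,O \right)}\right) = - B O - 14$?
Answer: $3384$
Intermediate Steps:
$D{\left(B,O \right)} = \frac{41}{3} + \frac{B O}{3}$ ($D{\left(B,O \right)} = 9 - \frac{- B O - 14}{3} = 9 - \frac{-14 - B O}{3} = 9 + \left(\frac{14}{3} + \frac{B O}{3}\right) = \frac{41}{3} + \frac{B O}{3}$)
$\left(\left(48 - 57\right) + 81\right) D{\left(\left(-4 + 4\right) + 5,20 \right)} = \left(\left(48 - 57\right) + 81\right) \left(\frac{41}{3} + \frac{1}{3} \left(\left(-4 + 4\right) + 5\right) 20\right) = \left(-9 + 81\right) \left(\frac{41}{3} + \frac{1}{3} \left(0 + 5\right) 20\right) = 72 \left(\frac{41}{3} + \frac{1}{3} \cdot 5 \cdot 20\right) = 72 \left(\frac{41}{3} + \frac{100}{3}\right) = 72 \cdot 47 = 3384$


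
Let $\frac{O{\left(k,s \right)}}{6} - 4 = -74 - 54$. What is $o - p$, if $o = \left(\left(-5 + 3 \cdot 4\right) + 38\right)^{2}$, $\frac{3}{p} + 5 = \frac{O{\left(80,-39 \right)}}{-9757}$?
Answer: $\frac{97312296}{48041} \approx 2025.6$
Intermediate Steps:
$O{\left(k,s \right)} = -744$ ($O{\left(k,s \right)} = 24 + 6 \left(-74 - 54\right) = 24 + 6 \left(-128\right) = 24 - 768 = -744$)
$p = - \frac{29271}{48041}$ ($p = \frac{3}{-5 - \frac{744}{-9757}} = \frac{3}{-5 - - \frac{744}{9757}} = \frac{3}{-5 + \frac{744}{9757}} = \frac{3}{- \frac{48041}{9757}} = 3 \left(- \frac{9757}{48041}\right) = - \frac{29271}{48041} \approx -0.60929$)
$o = 2025$ ($o = \left(\left(-5 + 12\right) + 38\right)^{2} = \left(7 + 38\right)^{2} = 45^{2} = 2025$)
$o - p = 2025 - - \frac{29271}{48041} = 2025 + \frac{29271}{48041} = \frac{97312296}{48041}$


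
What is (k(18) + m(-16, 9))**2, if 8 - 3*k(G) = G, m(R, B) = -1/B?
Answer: 961/81 ≈ 11.864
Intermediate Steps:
k(G) = 8/3 - G/3
(k(18) + m(-16, 9))**2 = ((8/3 - 1/3*18) - 1/9)**2 = ((8/3 - 6) - 1*1/9)**2 = (-10/3 - 1/9)**2 = (-31/9)**2 = 961/81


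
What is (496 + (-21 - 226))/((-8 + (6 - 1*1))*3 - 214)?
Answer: -249/223 ≈ -1.1166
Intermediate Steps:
(496 + (-21 - 226))/((-8 + (6 - 1*1))*3 - 214) = (496 - 247)/((-8 + (6 - 1))*3 - 214) = 249/((-8 + 5)*3 - 214) = 249/(-3*3 - 214) = 249/(-9 - 214) = 249/(-223) = 249*(-1/223) = -249/223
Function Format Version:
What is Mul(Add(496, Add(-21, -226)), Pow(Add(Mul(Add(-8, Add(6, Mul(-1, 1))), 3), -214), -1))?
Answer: Rational(-249, 223) ≈ -1.1166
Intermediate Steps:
Mul(Add(496, Add(-21, -226)), Pow(Add(Mul(Add(-8, Add(6, Mul(-1, 1))), 3), -214), -1)) = Mul(Add(496, -247), Pow(Add(Mul(Add(-8, Add(6, -1)), 3), -214), -1)) = Mul(249, Pow(Add(Mul(Add(-8, 5), 3), -214), -1)) = Mul(249, Pow(Add(Mul(-3, 3), -214), -1)) = Mul(249, Pow(Add(-9, -214), -1)) = Mul(249, Pow(-223, -1)) = Mul(249, Rational(-1, 223)) = Rational(-249, 223)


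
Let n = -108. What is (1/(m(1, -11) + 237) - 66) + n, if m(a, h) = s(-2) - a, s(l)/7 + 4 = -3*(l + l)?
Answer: -50807/292 ≈ -174.00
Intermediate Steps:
s(l) = -28 - 42*l (s(l) = -28 + 7*(-3*(l + l)) = -28 + 7*(-6*l) = -28 - 42*l)
m(a, h) = 56 - a (m(a, h) = (-28 - 42*(-2)) - a = (-28 + 84) - a = 56 - a)
(1/(m(1, -11) + 237) - 66) + n = (1/((56 - 1*1) + 237) - 66) - 108 = (1/((56 - 1) + 237) - 66) - 108 = (1/(55 + 237) - 66) - 108 = (1/292 - 66) - 108 = -19271/292 - 108 = -50807/292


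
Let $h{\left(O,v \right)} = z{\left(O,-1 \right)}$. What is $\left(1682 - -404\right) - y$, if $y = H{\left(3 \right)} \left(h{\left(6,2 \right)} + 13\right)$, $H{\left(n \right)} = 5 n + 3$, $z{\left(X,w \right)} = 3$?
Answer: $1798$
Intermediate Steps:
$h{\left(O,v \right)} = 3$
$H{\left(n \right)} = 3 + 5 n$
$y = 288$ ($y = \left(3 + 5 \cdot 3\right) \left(3 + 13\right) = \left(3 + 15\right) 16 = 18 \cdot 16 = 288$)
$\left(1682 - -404\right) - y = \left(1682 - -404\right) - 288 = \left(1682 + 404\right) - 288 = 2086 - 288 = 1798$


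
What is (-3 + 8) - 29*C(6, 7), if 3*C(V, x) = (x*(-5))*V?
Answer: 2035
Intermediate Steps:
C(V, x) = -5*V*x/3 (C(V, x) = ((x*(-5))*V)/3 = ((-5*x)*V)/3 = (-5*V*x)/3 = -5*V*x/3)
(-3 + 8) - 29*C(6, 7) = (-3 + 8) - (-145)*6*7/3 = 5 - 29*(-70) = 5 + 2030 = 2035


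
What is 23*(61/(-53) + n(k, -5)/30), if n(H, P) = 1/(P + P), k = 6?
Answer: -422119/15900 ≈ -26.548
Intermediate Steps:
n(H, P) = 1/(2*P)
23*(61/(-53) + n(k, -5)/30) = 23*(61/(-53) + ((1/2)/(-5))/30) = 23*(61*(-1/53) + ((1/2)*(-1/5))*(1/30)) = 23*(-61/53 - 1/10*1/30) = 23*(-61/53 - 1/300) = 23*(-18353/15900) = -422119/15900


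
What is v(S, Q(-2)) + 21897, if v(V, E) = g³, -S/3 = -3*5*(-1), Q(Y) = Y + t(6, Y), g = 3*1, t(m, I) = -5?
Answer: 21924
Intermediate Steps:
g = 3
Q(Y) = -5 + Y (Q(Y) = Y - 5 = -5 + Y)
S = -45 (S = -3*(-3*5)*(-1) = -(-45)*(-1) = -3*15 = -45)
v(V, E) = 27 (v(V, E) = 3³ = 27)
v(S, Q(-2)) + 21897 = 27 + 21897 = 21924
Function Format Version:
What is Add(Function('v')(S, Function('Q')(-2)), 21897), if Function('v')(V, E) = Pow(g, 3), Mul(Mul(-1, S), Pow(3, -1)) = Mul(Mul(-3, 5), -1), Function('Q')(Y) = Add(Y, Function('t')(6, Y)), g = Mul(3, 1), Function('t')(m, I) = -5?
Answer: 21924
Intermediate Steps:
g = 3
Function('Q')(Y) = Add(-5, Y) (Function('Q')(Y) = Add(Y, -5) = Add(-5, Y))
S = -45 (S = Mul(-3, Mul(Mul(-3, 5), -1)) = Mul(-3, Mul(-15, -1)) = Mul(-3, 15) = -45)
Function('v')(V, E) = 27 (Function('v')(V, E) = Pow(3, 3) = 27)
Add(Function('v')(S, Function('Q')(-2)), 21897) = Add(27, 21897) = 21924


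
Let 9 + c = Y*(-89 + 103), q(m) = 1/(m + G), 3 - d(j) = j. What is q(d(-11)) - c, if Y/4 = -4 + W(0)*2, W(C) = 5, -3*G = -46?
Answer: -28773/88 ≈ -326.97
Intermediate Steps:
G = 46/3 (G = -1/3*(-46) = 46/3 ≈ 15.333)
d(j) = 3 - j
q(m) = 1/(46/3 + m) (q(m) = 1/(m + 46/3) = 1/(46/3 + m))
Y = 24 (Y = 4*(-4 + 5*2) = 4*(-4 + 10) = 4*6 = 24)
c = 327 (c = -9 + 24*(-89 + 103) = -9 + 24*14 = -9 + 336 = 327)
q(d(-11)) - c = 3/(46 + 3*(3 - 1*(-11))) - 1*327 = 3/(46 + 3*(3 + 11)) - 327 = 3/(46 + 3*14) - 327 = 3/(46 + 42) - 327 = 3/88 - 327 = -28773/88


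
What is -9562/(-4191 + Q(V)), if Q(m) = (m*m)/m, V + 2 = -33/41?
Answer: 196021/85973 ≈ 2.2800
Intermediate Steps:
V = -115/41 (V = -2 - 33/41 = -115/41 ≈ -2.8049)
Q(m) = m (Q(m) = m²/m = m)
-9562/(-4191 + Q(V)) = -9562/(-4191 - 115/41) = -9562/(-171946/41) = -9562*(-41/171946) = 196021/85973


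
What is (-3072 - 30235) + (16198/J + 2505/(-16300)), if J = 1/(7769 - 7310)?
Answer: 24129133999/3260 ≈ 7.4016e+6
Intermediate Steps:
J = 1/459 ≈ 0.0021787
(-3072 - 30235) + (16198/J + 2505/(-16300)) = (-3072 - 30235) + (16198/(1/459) + 2505/(-16300)) = -33307 + (16198*459 + 2505*(-1/16300)) = -33307 + (7434882 - 501/3260) = -33307 + 24237714819/3260 = 24129133999/3260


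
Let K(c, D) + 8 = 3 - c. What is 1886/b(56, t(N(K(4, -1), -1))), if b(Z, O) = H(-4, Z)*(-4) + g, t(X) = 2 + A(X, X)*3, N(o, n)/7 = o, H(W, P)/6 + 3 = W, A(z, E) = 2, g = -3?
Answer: 1886/165 ≈ 11.430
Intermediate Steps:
H(W, P) = -18 + 6*W
K(c, D) = -5 - c (K(c, D) = -8 + (3 - c) = -5 - c)
N(o, n) = 7*o
t(X) = 8 (t(X) = 2 + 2*3 = 2 + 6 = 8)
b(Z, O) = 165 (b(Z, O) = (-18 + 6*(-4))*(-4) - 3 = (-18 - 24)*(-4) - 3 = -42*(-4) - 3 = 168 - 3 = 165)
1886/b(56, t(N(K(4, -1), -1))) = 1886/165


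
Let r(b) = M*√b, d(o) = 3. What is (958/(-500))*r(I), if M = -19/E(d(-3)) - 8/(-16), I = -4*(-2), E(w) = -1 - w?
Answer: -10059*√2/500 ≈ -28.451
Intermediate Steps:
I = 8
M = 21/4 (M = -19/(-1 - 1*3) - 8/(-16) = -19/(-1 - 3) - 8*(-1/16) = -19/(-4) + ½ = -19*(-¼) + ½ = 19/4 + ½ = 21/4 ≈ 5.2500)
r(b) = 21*√b/4
(958/(-500))*r(I) = (958/(-500))*(21*√8/4) = (958*(-1/500))*(21*(2*√2)/4) = -10059*√2/500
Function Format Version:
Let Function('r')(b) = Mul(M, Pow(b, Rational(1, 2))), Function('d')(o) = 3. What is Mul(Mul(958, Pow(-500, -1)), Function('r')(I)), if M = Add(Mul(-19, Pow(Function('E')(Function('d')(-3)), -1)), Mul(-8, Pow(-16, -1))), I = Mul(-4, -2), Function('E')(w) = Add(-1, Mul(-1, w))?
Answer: Mul(Rational(-10059, 500), Pow(2, Rational(1, 2))) ≈ -28.451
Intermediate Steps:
I = 8
M = Rational(21, 4) (M = Add(Mul(-19, Pow(Add(-1, Mul(-1, 3)), -1)), Mul(-8, Pow(-16, -1))) = Add(Mul(-19, Pow(Add(-1, -3), -1)), Mul(-8, Rational(-1, 16))) = Add(Mul(-19, Pow(-4, -1)), Rational(1, 2)) = Add(Mul(-19, Rational(-1, 4)), Rational(1, 2)) = Add(Rational(19, 4), Rational(1, 2)) = Rational(21, 4) ≈ 5.2500)
Function('r')(b) = Mul(Rational(21, 4), Pow(b, Rational(1, 2)))
Mul(Mul(958, Pow(-500, -1)), Function('r')(I)) = Mul(Mul(958, Pow(-500, -1)), Mul(Rational(21, 4), Pow(8, Rational(1, 2)))) = Mul(Mul(958, Rational(-1, 500)), Mul(Rational(21, 4), Mul(2, Pow(2, Rational(1, 2))))) = Mul(Rational(-479, 250), Mul(Rational(21, 2), Pow(2, Rational(1, 2)))) = Mul(Rational(-10059, 500), Pow(2, Rational(1, 2)))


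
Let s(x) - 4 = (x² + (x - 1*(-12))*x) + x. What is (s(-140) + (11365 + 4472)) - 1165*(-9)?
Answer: 63706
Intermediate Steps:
s(x) = 4 + x + x² + x*(12 + x) (s(x) = 4 + ((x² + (x - 1*(-12))*x) + x) = 4 + ((x² + (x + 12)*x) + x) = 4 + ((x² + (12 + x)*x) + x) = 4 + ((x² + x*(12 + x)) + x) = 4 + (x + x² + x*(12 + x)) = 4 + x + x² + x*(12 + x))
(s(-140) + (11365 + 4472)) - 1165*(-9) = ((4 + 2*(-140)² + 13*(-140)) + (11365 + 4472)) - 1165*(-9) = ((4 + 2*19600 - 1820) + 15837) - 1*(-10485) = ((4 + 39200 - 1820) + 15837) + 10485 = (37384 + 15837) + 10485 = 53221 + 10485 = 63706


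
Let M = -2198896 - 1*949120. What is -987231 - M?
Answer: 2160785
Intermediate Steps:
M = -3148016 (M = -2198896 - 949120 = -3148016)
-987231 - M = -987231 - 1*(-3148016) = -987231 + 3148016 = 2160785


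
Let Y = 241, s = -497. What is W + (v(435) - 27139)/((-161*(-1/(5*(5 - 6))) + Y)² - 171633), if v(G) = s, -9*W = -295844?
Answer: 315656674472/9602667 ≈ 32872.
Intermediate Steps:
W = 295844/9 (W = -⅑*(-295844) = 295844/9 ≈ 32872.)
v(G) = -497
W + (v(435) - 27139)/((-161*(-1/(5*(5 - 6))) + Y)² - 171633) = 295844/9 + (-497 - 27139)/((-161*(-1/(5*(5 - 6))) + 241)² - 171633) = 295844/9 - 27636/((-161/((-1*(-5))) + 241)² - 171633) = 295844/9 - 27636/((-161/5 + 241)² - 171633) = 295844/9 - 27636/((1044/5)² - 171633) = 295844/9 - 27636/(1089936/25 - 171633) = 295844/9 - 27636/(-3200889/25) = 295844/9 - 27636*(-25/3200889) = 295844/9 + 230300/1066963 = 315656674472/9602667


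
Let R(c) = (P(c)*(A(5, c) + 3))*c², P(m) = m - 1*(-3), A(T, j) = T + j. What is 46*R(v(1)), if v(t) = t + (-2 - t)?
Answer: 1104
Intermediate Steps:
P(m) = 3 + m (P(m) = m + 3 = 3 + m)
v(t) = -2
R(c) = c²*(3 + c)*(8 + c) (R(c) = ((3 + c)*((5 + c) + 3))*c² = ((3 + c)*(8 + c))*c² = c²*(3 + c)*(8 + c))
46*R(v(1)) = 46*((-2)²*(3 - 2)*(8 - 2)) = 46*(4*1*6) = 46*24 = 1104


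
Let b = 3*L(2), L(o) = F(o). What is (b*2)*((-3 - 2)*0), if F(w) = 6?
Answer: 0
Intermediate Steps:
L(o) = 6
b = 18 (b = 3*6 = 18)
(b*2)*((-3 - 2)*0) = (18*2)*((-3 - 2)*0) = 36*(-5*0) = 36*0 = 0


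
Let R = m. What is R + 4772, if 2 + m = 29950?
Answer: 34720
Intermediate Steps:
m = 29948 (m = -2 + 29950 = 29948)
R = 29948
R + 4772 = 29948 + 4772 = 34720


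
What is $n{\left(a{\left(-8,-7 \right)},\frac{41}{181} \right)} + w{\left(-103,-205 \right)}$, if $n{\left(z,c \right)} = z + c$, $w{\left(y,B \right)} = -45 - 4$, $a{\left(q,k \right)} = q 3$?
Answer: $- \frac{13172}{181} \approx -72.773$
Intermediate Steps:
$a{\left(q,k \right)} = 3 q$
$w{\left(y,B \right)} = -49$
$n{\left(z,c \right)} = c + z$
$n{\left(a{\left(-8,-7 \right)},\frac{41}{181} \right)} + w{\left(-103,-205 \right)} = \left(\frac{41}{181} + 3 \left(-8\right)\right) - 49 = \left(41 \cdot \frac{1}{181} - 24\right) - 49 = \left(\frac{41}{181} - 24\right) - 49 = - \frac{4303}{181} - 49 = - \frac{13172}{181}$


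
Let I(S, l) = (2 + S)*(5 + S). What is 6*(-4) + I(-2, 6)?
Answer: -24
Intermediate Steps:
6*(-4) + I(-2, 6) = 6*(-4) + (10 + (-2)² + 7*(-2)) = -24 + (10 + 4 - 14) = -24 + 0 = -24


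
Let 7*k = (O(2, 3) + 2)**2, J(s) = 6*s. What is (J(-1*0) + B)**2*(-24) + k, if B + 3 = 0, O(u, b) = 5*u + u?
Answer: -188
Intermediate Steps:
O(u, b) = 6*u
k = 28 (k = (6*2 + 2)**2/7 = (12 + 2)**2/7 = (1/7)*14**2 = (1/7)*196 = 28)
B = -3 (B = -3 + 0 = -3)
(J(-1*0) + B)**2*(-24) + k = (6*(-1*0) - 3)**2*(-24) + 28 = (6*0 - 3)**2*(-24) + 28 = (0 - 3)**2*(-24) + 28 = (-3)**2*(-24) + 28 = 9*(-24) + 28 = -216 + 28 = -188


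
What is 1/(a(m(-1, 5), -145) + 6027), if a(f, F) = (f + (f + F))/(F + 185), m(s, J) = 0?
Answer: 8/48187 ≈ 0.00016602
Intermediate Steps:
a(f, F) = (F + 2*f)/(185 + F) (a(f, F) = (f + (F + f))/(185 + F) = (F + 2*f)/(185 + F))
1/(a(m(-1, 5), -145) + 6027) = 1/((-145 + 2*0)/(185 - 145) + 6027) = 1/((-145 + 0)/40 + 6027) = 1/((1/40)*(-145) + 6027) = 1/(-29/8 + 6027) = 1/(48187/8) = 8/48187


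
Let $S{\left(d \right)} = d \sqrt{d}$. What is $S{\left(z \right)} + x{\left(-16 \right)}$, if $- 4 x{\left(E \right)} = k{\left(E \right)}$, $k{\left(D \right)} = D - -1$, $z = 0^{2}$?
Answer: $\frac{15}{4} \approx 3.75$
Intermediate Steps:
$z = 0$
$k{\left(D \right)} = 1 + D$ ($k{\left(D \right)} = D + 1 = 1 + D$)
$x{\left(E \right)} = - \frac{1}{4} - \frac{E}{4}$ ($x{\left(E \right)} = - \frac{1 + E}{4} = - \frac{1}{4} - \frac{E}{4}$)
$S{\left(d \right)} = d^{\frac{3}{2}}$
$S{\left(z \right)} + x{\left(-16 \right)} = 0^{\frac{3}{2}} - - \frac{15}{4} = 0 + \left(- \frac{1}{4} + 4\right) = 0 + \frac{15}{4} = \frac{15}{4}$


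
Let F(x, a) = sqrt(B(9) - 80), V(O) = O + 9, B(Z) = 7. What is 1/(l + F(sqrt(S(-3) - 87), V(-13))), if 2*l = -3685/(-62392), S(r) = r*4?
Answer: 3800240/9394214753 - 128686336*I*sqrt(73)/9394214753 ≈ 0.00040453 - 0.11704*I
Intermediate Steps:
S(r) = 4*r
V(O) = 9 + O
F(x, a) = I*sqrt(73) (F(x, a) = sqrt(7 - 80) = sqrt(-73) = I*sqrt(73))
l = 335/11344 (l = (-3685/(-62392))/2 = (-3685*(-1/62392))/2 = (1/2)*(335/5672) = 335/11344 ≈ 0.029531)
1/(l + F(sqrt(S(-3) - 87), V(-13))) = 1/(335/11344 + I*sqrt(73))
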